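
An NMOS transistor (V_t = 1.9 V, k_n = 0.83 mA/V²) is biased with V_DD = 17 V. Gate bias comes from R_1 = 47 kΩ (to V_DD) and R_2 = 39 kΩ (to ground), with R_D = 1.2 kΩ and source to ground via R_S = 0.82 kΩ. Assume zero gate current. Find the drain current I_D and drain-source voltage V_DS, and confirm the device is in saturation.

V_G = V_DD·R_2/(R_1+R_2) = 17×39/86 = 7.71 V.
Assume saturation: I_D = (k_n/2)(V_GS − V_t)² with V_GS = V_G − I_D·R_S = 7.71 − 0.82·I_D.
Substituting gives 0.279·I_D² − 4.95·I_D + 14 = 0, with roots I_D = 3.53 or 14.2 mA.
The root I_D = 14.2 mA gives V_GS = -3.95 V ≤ V_t, so take I_D = 3.53 mA.
Then V_GS = 4.82 V and V_DS = V_DD − I_D(R_D+R_S) = 17 − 3.53×2.02 = 9.87 V.
Saturation requires V_DS ≥ V_GS − V_t = 2.92 V; 9.87 ≥ 2.92 ✓.

I_D ≈ 3.5 mA, V_DS ≈ 9.9 V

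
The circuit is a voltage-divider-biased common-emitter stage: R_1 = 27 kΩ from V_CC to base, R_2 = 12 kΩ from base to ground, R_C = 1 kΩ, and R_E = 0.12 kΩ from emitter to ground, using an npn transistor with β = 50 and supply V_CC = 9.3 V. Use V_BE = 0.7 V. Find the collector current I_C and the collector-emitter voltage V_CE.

Thevenize the base divider: V_Th = V_CC·R_2/(R_1+R_2) = 9.3×12/39 = 2.86 V, R_Th = R_1‖R_2 = 8.31 kΩ.
Base-emitter loop: V_Th = I_B·R_Th + V_BE + (β+1)I_B·R_E, so I_B = (2.86 − 0.7) / (8.31 + 51×0.12) = 0.15 mA.
I_C = β·I_B = 50×0.15 = 7.49 mA, and I_E = (β+1)I_B = 7.64 mA.
V_CE = V_CC − I_C·R_C − I_E·R_E = 9.3 − 7.49×1 − 7.64×0.12 = 0.892 V.
V_CE = 0.892 V > 0.2 V confirms active-region operation.

I_C ≈ 7.5 mA, V_CE ≈ 0.89 V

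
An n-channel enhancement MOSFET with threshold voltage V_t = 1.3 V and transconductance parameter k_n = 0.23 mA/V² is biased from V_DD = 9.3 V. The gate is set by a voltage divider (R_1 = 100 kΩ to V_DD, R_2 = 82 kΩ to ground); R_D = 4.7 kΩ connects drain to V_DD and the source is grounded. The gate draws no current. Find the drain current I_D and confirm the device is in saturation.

I_D ≈ 0.96 mA

V_G = V_DD·R_2/(R_1+R_2) = 9.3×82/182 = 4.19 V. With the source grounded, V_GS = V_G = 4.19 V.
Assume saturation: I_D = (k_n/2)(V_GS − V_t)² = (0.23/2)×(4.19 − 1.3)² = 0.115×2.89² = 0.961 mA.
V_DS = V_DD − I_D·R_D = 9.3 − 0.961×4.7 = 4.79 V.
Saturation requires V_DS ≥ V_GS − V_t = 2.89 V; 4.79 ≥ 2.89 ✓.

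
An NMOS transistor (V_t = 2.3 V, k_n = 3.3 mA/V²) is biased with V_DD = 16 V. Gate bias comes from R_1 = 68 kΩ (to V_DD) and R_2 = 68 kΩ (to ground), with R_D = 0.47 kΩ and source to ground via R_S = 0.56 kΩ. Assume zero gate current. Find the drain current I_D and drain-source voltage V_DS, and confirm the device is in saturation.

I_D ≈ 6.6 mA, V_DS ≈ 9.2 V

V_G = V_DD·R_2/(R_1+R_2) = 16×68/136 = 8 V.
Assume saturation: I_D = (k_n/2)(V_GS − V_t)² with V_GS = V_G − I_D·R_S = 8 − 0.56·I_D.
Substituting gives 0.517·I_D² − 11.5·I_D + 53.6 = 0, with roots I_D = 6.61 or 15.7 mA.
The root I_D = 15.7 mA gives V_GS = -0.783 V ≤ V_t, so take I_D = 6.61 mA.
Then V_GS = 4.3 V and V_DS = V_DD − I_D(R_D+R_S) = 16 − 6.61×1.03 = 9.2 V.
Saturation requires V_DS ≥ V_GS − V_t = 2 V; 9.2 ≥ 2 ✓.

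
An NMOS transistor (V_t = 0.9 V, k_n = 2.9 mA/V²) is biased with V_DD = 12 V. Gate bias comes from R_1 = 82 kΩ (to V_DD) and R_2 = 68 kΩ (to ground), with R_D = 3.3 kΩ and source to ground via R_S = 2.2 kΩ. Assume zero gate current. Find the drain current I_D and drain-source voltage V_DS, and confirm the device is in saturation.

I_D ≈ 1.6 mA, V_DS ≈ 3.3 V

V_G = V_DD·R_2/(R_1+R_2) = 12×68/150 = 5.44 V.
Assume saturation: I_D = (k_n/2)(V_GS − V_t)² with V_GS = V_G − I_D·R_S = 5.44 − 2.2·I_D.
Substituting gives 7.02·I_D² − 30·I_D + 29.9 = 0, with roots I_D = 1.59 or 2.68 mA.
The root I_D = 2.68 mA gives V_GS = -0.46 V ≤ V_t, so take I_D = 1.59 mA.
Then V_GS = 1.95 V and V_DS = V_DD − I_D(R_D+R_S) = 12 − 1.59×5.5 = 3.27 V.
Saturation requires V_DS ≥ V_GS − V_t = 1.05 V; 3.27 ≥ 1.05 ✓.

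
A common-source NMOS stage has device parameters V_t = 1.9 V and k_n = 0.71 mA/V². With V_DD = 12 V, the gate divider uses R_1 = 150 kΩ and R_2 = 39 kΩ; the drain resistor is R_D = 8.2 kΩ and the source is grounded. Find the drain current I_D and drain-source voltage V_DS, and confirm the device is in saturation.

V_G = V_DD·R_2/(R_1+R_2) = 12×39/189 = 2.48 V. With the source grounded, V_GS = V_G = 2.48 V.
Assume saturation: I_D = (k_n/2)(V_GS − V_t)² = (0.71/2)×(2.48 − 1.9)² = 0.355×0.576² = 0.118 mA.
V_DS = V_DD − I_D·R_D = 12 − 0.118×8.2 = 11 V.
Saturation requires V_DS ≥ V_GS − V_t = 0.576 V; 11 ≥ 0.576 ✓.

I_D ≈ 0.12 mA, V_DS ≈ 11 V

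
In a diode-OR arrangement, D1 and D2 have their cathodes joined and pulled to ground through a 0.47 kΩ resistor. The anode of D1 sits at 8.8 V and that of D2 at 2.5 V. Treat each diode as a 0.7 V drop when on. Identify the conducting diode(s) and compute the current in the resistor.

Assume both conduct. Then node N would need to be at both 8.8−0.7 = 8.1 V and 2.5−0.7 = 1.8 V, which is impossible.
Assume only D1 conducts: V_N = 8.8 − 0.7 = 8.1 V, so I_R = 8.1/0.47 = 17.2 mA.
Check D2: its anode-to-cathode voltage is 2.5 − 8.1 = -5.6 V < 0.7 V, so it is off. The assumption is consistent.

Only D1 conducts; I_R ≈ 17 mA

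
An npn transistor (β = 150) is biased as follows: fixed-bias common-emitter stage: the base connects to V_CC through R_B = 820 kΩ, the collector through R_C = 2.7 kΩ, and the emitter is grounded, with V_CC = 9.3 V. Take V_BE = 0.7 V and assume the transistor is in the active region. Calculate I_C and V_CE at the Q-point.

Base loop: V_CC = I_B·R_B + V_BE, so I_B = (9.3 − 0.7)/820 kΩ = 0.0105 mA.
In the active region I_C = β·I_B = 150 × 0.0105 = 1.57 mA.
Collector loop: V_CE = V_CC − I_C·R_C = 9.3 − 1.57×2.7 = 5.05 V.
Since V_CE = 5.05 V > V_CE(sat) ≈ 0.2 V, the transistor is in the active region as assumed.

I_C ≈ 1.6 mA, V_CE ≈ 5.1 V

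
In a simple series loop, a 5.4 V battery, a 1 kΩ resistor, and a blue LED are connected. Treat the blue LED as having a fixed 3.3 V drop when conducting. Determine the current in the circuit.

KVL around the loop: 5.4 = V_D + I·R = 3.3 + I × 1 kΩ.
So I = (5.4 − 3.3) / 1 kΩ = 2.1 / 1 = 2.1 mA.

I ≈ 2.1 mA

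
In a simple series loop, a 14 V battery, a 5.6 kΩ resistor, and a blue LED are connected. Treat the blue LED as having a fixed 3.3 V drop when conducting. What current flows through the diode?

I ≈ 1.9 mA

KVL around the loop: 14 = V_D + I·R = 3.3 + I × 5.6 kΩ.
So I = (14 − 3.3) / 5.6 kΩ = 10.7 / 5.6 = 1.91 mA.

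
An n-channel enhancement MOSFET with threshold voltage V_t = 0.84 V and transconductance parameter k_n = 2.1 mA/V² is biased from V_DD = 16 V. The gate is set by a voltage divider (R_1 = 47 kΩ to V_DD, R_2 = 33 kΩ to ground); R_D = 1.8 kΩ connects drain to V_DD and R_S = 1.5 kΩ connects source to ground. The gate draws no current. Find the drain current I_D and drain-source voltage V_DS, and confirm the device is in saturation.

V_G = V_DD·R_2/(R_1+R_2) = 16×33/80 = 6.6 V.
Assume saturation: I_D = (k_n/2)(V_GS − V_t)² with V_GS = V_G − I_D·R_S = 6.6 − 1.5·I_D.
Substituting gives 2.36·I_D² − 19.1·I_D + 34.8 = 0, with roots I_D = 2.76 or 5.34 mA.
The root I_D = 5.34 mA gives V_GS = -1.42 V ≤ V_t, so take I_D = 2.76 mA.
Then V_GS = 2.46 V and V_DS = V_DD − I_D(R_D+R_S) = 16 − 2.76×3.3 = 6.89 V.
Saturation requires V_DS ≥ V_GS − V_t = 1.62 V; 6.89 ≥ 1.62 ✓.

I_D ≈ 2.8 mA, V_DS ≈ 6.9 V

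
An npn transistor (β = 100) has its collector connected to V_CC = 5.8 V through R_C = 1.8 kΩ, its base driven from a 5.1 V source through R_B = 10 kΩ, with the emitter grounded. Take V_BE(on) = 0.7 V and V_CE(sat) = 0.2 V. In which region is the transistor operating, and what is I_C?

saturation; I_C ≈ 3.1 mA

Assume active: I_B = (5.1 − 0.7)/10 = 0.44 mA, giving I_C = β·I_B = 44 mA.
But then V_CE = 5.8 − 44×1.8 = -73.4 V < V_CE(sat) = 0.2 V — impossible in the active region.
So the transistor is saturated. With V_CE = 0.2 V, I_C = (V_CC − 0.2)/R_C = 5.6/1.8 = 3.11 mA.
Check: β·I_B = 44 mA > I_C = 3.11 mA, confirming saturation.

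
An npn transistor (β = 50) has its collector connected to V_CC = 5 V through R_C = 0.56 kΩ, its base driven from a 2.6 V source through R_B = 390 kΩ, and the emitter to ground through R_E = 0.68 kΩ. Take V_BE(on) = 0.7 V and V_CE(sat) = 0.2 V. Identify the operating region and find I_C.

active; I_C ≈ 0.22 mA

Assume active. Base-emitter loop: I_B = (V_BB − V_BE)/(R_B + (β+1)R_E) = (2.6 − 0.7)/(390 + 51×0.68) = 0.00447 mA.
I_C = β·I_B = 50×0.00447 = 0.224 mA.
V_CE = V_CC − I_C·R_C − I_E·R_E = 5 − 0.224×0.56 − 0.228×0.68 = 4.72 V > V_CE(sat), so the active-region assumption holds.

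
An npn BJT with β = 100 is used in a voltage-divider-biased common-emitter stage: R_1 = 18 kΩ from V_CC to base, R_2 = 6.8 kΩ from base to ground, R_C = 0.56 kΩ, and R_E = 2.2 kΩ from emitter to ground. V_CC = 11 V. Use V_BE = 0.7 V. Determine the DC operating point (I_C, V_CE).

Thevenize the base divider: V_Th = V_CC·R_2/(R_1+R_2) = 11×6.8/24.8 = 3.02 V, R_Th = R_1‖R_2 = 4.94 kΩ.
Base-emitter loop: V_Th = I_B·R_Th + V_BE + (β+1)I_B·R_E, so I_B = (3.02 − 0.7) / (4.94 + 101×2.2) = 0.0102 mA.
I_C = β·I_B = 100×0.0102 = 1.02 mA, and I_E = (β+1)I_B = 1.03 mA.
V_CE = V_CC − I_C·R_C − I_E·R_E = 11 − 1.02×0.56 − 1.03×2.2 = 8.16 V.
V_CE = 8.16 V > 0.2 V confirms active-region operation.

I_C ≈ 1 mA, V_CE ≈ 8.2 V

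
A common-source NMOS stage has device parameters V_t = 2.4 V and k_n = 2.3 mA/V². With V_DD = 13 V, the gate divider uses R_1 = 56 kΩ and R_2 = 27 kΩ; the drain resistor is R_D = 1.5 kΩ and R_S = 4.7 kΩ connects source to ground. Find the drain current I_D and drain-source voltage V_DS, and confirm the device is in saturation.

I_D ≈ 0.28 mA, V_DS ≈ 11 V

V_G = V_DD·R_2/(R_1+R_2) = 13×27/83 = 4.23 V.
Assume saturation: I_D = (k_n/2)(V_GS − V_t)² with V_GS = V_G − I_D·R_S = 4.23 − 4.7·I_D.
Substituting gives 25.4·I_D² − 20.8·I_D + 3.85 = 0, with roots I_D = 0.283 or 0.534 mA.
The root I_D = 0.534 mA gives V_GS = 1.72 V ≤ V_t, so take I_D = 0.283 mA.
Then V_GS = 2.9 V and V_DS = V_DD − I_D(R_D+R_S) = 13 − 0.283×6.2 = 11.2 V.
Saturation requires V_DS ≥ V_GS − V_t = 0.497 V; 11.2 ≥ 0.497 ✓.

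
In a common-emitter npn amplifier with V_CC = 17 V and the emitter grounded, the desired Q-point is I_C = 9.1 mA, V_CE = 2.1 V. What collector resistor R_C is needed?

Collector loop: V_CC = I_C·R_C + V_CE.
R_C = (V_CC − V_CE)/I_C = (17 − 2.1)/9.1 = 1.64 kΩ.

R_C ≈ 1.6 kΩ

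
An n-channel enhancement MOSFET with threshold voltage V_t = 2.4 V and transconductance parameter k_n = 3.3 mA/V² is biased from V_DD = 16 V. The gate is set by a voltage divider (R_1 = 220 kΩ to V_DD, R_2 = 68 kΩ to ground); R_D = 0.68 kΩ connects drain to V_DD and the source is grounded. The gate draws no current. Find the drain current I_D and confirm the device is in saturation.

V_G = V_DD·R_2/(R_1+R_2) = 16×68/288 = 3.78 V. With the source grounded, V_GS = V_G = 3.78 V.
Assume saturation: I_D = (k_n/2)(V_GS − V_t)² = (3.3/2)×(3.78 − 2.4)² = 1.65×1.38² = 3.13 mA.
V_DS = V_DD − I_D·R_D = 16 − 3.13×0.68 = 13.9 V.
Saturation requires V_DS ≥ V_GS − V_t = 1.38 V; 13.9 ≥ 1.38 ✓.

I_D ≈ 3.1 mA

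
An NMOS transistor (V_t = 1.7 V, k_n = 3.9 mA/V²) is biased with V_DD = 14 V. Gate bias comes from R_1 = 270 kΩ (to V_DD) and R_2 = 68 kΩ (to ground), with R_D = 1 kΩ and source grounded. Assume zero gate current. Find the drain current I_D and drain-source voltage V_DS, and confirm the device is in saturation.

V_G = V_DD·R_2/(R_1+R_2) = 14×68/338 = 2.82 V. With the source grounded, V_GS = V_G = 2.82 V.
Assume saturation: I_D = (k_n/2)(V_GS − V_t)² = (3.9/2)×(2.82 − 1.7)² = 1.95×1.12² = 2.43 mA.
V_DS = V_DD − I_D·R_D = 14 − 2.43×1 = 11.6 V.
Saturation requires V_DS ≥ V_GS − V_t = 1.12 V; 11.6 ≥ 1.12 ✓.

I_D ≈ 2.4 mA, V_DS ≈ 12 V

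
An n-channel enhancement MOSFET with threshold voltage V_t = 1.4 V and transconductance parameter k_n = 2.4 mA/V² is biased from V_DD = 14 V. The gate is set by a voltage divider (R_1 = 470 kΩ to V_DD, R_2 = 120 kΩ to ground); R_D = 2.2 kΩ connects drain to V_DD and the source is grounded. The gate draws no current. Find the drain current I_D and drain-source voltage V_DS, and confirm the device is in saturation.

V_G = V_DD·R_2/(R_1+R_2) = 14×120/590 = 2.85 V. With the source grounded, V_GS = V_G = 2.85 V.
Assume saturation: I_D = (k_n/2)(V_GS − V_t)² = (2.4/2)×(2.85 − 1.4)² = 1.2×1.45² = 2.51 mA.
V_DS = V_DD − I_D·R_D = 14 − 2.51×2.2 = 8.47 V.
Saturation requires V_DS ≥ V_GS − V_t = 1.45 V; 8.47 ≥ 1.45 ✓.

I_D ≈ 2.5 mA, V_DS ≈ 8.5 V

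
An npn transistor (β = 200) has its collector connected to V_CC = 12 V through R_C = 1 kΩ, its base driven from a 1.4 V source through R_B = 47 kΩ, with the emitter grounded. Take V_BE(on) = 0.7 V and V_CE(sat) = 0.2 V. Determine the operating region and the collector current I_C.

active; I_C ≈ 3 mA

Assume active. Base-emitter loop: I_B = (V_BB − V_BE)/R_B = (1.4 − 0.7)/47 = 0.0149 mA.
I_C = β·I_B = 200×0.0149 = 2.98 mA.
V_CE = V_CC − I_C·R_C = 12 − 2.98×1 = 9.02 V > V_CE(sat), so the active-region assumption holds.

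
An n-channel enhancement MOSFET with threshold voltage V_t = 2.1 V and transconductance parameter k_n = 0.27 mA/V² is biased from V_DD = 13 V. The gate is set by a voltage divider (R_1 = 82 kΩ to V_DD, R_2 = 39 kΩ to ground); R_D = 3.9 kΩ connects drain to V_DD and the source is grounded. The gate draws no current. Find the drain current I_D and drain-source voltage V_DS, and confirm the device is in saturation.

V_G = V_DD·R_2/(R_1+R_2) = 13×39/121 = 4.19 V. With the source grounded, V_GS = V_G = 4.19 V.
Assume saturation: I_D = (k_n/2)(V_GS − V_t)² = (0.27/2)×(4.19 − 2.1)² = 0.135×2.09² = 0.59 mA.
V_DS = V_DD − I_D·R_D = 13 − 0.59×3.9 = 10.7 V.
Saturation requires V_DS ≥ V_GS − V_t = 2.09 V; 10.7 ≥ 2.09 ✓.

I_D ≈ 0.59 mA, V_DS ≈ 11 V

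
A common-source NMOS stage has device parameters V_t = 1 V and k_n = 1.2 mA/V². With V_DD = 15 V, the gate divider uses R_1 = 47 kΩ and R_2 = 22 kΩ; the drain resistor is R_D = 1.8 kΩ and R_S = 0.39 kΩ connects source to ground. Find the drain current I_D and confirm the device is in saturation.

V_G = V_DD·R_2/(R_1+R_2) = 15×22/69 = 4.78 V.
Assume saturation: I_D = (k_n/2)(V_GS − V_t)² with V_GS = V_G − I_D·R_S = 4.78 − 0.39·I_D.
Substituting gives 0.0913·I_D² − 2.77·I_D + 8.58 = 0, with roots I_D = 3.5 or 26.9 mA.
The root I_D = 26.9 mA gives V_GS = -5.69 V ≤ V_t, so take I_D = 3.5 mA.
Then V_GS = 3.42 V and V_DS = V_DD − I_D(R_D+R_S) = 15 − 3.5×2.19 = 7.33 V.
Saturation requires V_DS ≥ V_GS − V_t = 2.42 V; 7.33 ≥ 2.42 ✓.

I_D ≈ 3.5 mA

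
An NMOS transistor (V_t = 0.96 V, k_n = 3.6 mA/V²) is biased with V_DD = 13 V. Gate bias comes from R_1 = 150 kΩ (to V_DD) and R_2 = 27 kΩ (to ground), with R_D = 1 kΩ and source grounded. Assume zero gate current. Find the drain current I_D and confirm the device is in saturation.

I_D ≈ 1.9 mA

V_G = V_DD·R_2/(R_1+R_2) = 13×27/177 = 1.98 V. With the source grounded, V_GS = V_G = 1.98 V.
Assume saturation: I_D = (k_n/2)(V_GS − V_t)² = (3.6/2)×(1.98 − 0.96)² = 1.8×1.02² = 1.88 mA.
V_DS = V_DD − I_D·R_D = 13 − 1.88×1 = 11.1 V.
Saturation requires V_DS ≥ V_GS − V_t = 1.02 V; 11.1 ≥ 1.02 ✓.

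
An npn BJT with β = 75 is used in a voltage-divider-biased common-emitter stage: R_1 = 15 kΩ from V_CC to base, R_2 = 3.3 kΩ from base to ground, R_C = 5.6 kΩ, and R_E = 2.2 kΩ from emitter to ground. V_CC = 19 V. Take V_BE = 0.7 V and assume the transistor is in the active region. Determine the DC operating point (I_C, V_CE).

Thevenize the base divider: V_Th = V_CC·R_2/(R_1+R_2) = 19×3.3/18.3 = 3.43 V, R_Th = R_1‖R_2 = 2.7 kΩ.
Base-emitter loop: V_Th = I_B·R_Th + V_BE + (β+1)I_B·R_E, so I_B = (3.43 − 0.7) / (2.7 + 76×2.2) = 0.016 mA.
I_C = β·I_B = 75×0.016 = 1.2 mA, and I_E = (β+1)I_B = 1.22 mA.
V_CE = V_CC − I_C·R_C − I_E·R_E = 19 − 1.2×5.6 − 1.22×2.2 = 9.58 V.
V_CE = 9.58 V > 0.2 V confirms active-region operation.

I_C ≈ 1.2 mA, V_CE ≈ 9.6 V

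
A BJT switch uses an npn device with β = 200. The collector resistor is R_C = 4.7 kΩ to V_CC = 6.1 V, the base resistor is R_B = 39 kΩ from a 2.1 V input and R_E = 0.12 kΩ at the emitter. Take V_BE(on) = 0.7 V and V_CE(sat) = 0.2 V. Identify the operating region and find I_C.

saturation; I_C ≈ 1.2 mA

Assume active: I_B = (2.1 − 0.7)/(39 + 201×0.12) = 0.0222 mA, I_C = β·I_B = 4.44 mA.
Then V_CE = 6.1 − 4.44×4.7 − 4.46×0.12 = -15.3 V < 0.2 V — the active assumption fails.
Re-solve with V_CE = 0.2 V. KCL at the emitter: V_E/R_E = (V_BB−0.7−V_E)/R_B + (V_CC−0.2−V_E)/R_C, giving V_E = 0.151 V.
I_C = (V_CC − 0.2 − V_E)/R_C = (5.9 − 0.151)/4.7 = 1.22 mA.
Check: I_B = (1.4 − 0.151)/39 = 0.032 mA, and β·I_B = 6.41 mA > I_C, confirming saturation.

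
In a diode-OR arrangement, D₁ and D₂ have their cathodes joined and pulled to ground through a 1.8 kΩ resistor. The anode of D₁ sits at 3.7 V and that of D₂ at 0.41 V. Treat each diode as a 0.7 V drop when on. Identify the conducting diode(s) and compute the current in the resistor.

Assume both conduct. Then node N would need to be at both 3.7−0.7 = 3 V and 0.41−0.7 = -0.29 V, which is impossible.
Assume only D₁ conducts: V_N = 3.7 − 0.7 = 3 V, so I_R = 3/1.8 = 1.67 mA.
Check D₂: its anode-to-cathode voltage is 0.41 − 3 = -2.59 V < 0.7 V, so it is off. The assumption is consistent.

Only D₁ conducts; I_R ≈ 1.7 mA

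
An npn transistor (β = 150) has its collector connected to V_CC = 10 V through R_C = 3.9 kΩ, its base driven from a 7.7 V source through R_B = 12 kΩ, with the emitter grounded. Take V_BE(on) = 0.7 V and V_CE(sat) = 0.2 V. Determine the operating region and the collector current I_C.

Assume active: I_B = (7.7 − 0.7)/12 = 0.583 mA, giving I_C = β·I_B = 87.5 mA.
But then V_CE = 10 − 87.5×3.9 = -331 V < V_CE(sat) = 0.2 V — impossible in the active region.
So the transistor is saturated. With V_CE = 0.2 V, I_C = (V_CC − 0.2)/R_C = 9.8/3.9 = 2.51 mA.
Check: β·I_B = 87.5 mA > I_C = 2.51 mA, confirming saturation.

saturation; I_C ≈ 2.5 mA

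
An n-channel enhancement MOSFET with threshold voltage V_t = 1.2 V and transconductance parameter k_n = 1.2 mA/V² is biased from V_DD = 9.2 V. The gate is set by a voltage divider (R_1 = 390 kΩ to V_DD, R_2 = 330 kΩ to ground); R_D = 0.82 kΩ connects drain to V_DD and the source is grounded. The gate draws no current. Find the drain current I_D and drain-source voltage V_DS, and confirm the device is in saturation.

V_G = V_DD·R_2/(R_1+R_2) = 9.2×330/720 = 4.22 V. With the source grounded, V_GS = V_G = 4.22 V.
Assume saturation: I_D = (k_n/2)(V_GS − V_t)² = (1.2/2)×(4.22 − 1.2)² = 0.6×3.02² = 5.46 mA.
V_DS = V_DD − I_D·R_D = 9.2 − 5.46×0.82 = 4.72 V.
Saturation requires V_DS ≥ V_GS − V_t = 3.02 V; 4.72 ≥ 3.02 ✓.

I_D ≈ 5.5 mA, V_DS ≈ 4.7 V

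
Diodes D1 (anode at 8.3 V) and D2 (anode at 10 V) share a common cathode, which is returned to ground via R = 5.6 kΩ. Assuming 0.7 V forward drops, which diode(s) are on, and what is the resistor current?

Assume both conduct. Then node N would need to be at both 8.3−0.7 = 7.6 V and 10−0.7 = 9.3 V, which is impossible.
Assume only D2 conducts: V_N = 10 − 0.7 = 9.3 V, so I_R = 9.3/5.6 = 1.66 mA.
Check D1: its anode-to-cathode voltage is 8.3 − 9.3 = -1 V < 0.7 V, so it is off. The assumption is consistent.

Only D2 conducts; I_R ≈ 1.7 mA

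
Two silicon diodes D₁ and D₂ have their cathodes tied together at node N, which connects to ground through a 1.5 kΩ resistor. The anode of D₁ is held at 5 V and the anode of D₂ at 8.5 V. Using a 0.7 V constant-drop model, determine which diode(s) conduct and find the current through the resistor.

Only D₂ conducts; I_R ≈ 5.2 mA

Assume both conduct. Then node N would need to be at both 5−0.7 = 4.3 V and 8.5−0.7 = 7.8 V, which is impossible.
Assume only D₂ conducts: V_N = 8.5 − 0.7 = 7.8 V, so I_R = 7.8/1.5 = 5.2 mA.
Check D₁: its anode-to-cathode voltage is 5 − 7.8 = -2.8 V < 0.7 V, so it is off. The assumption is consistent.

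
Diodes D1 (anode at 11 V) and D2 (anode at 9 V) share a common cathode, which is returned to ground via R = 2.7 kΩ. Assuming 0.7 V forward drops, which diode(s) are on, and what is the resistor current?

Only D1 conducts; I_R ≈ 3.8 mA

Assume both conduct. Then node N would need to be at both 11−0.7 = 10.3 V and 9−0.7 = 8.3 V, which is impossible.
Assume only D1 conducts: V_N = 11 − 0.7 = 10.3 V, so I_R = 10.3/2.7 = 3.81 mA.
Check D2: its anode-to-cathode voltage is 9 − 10.3 = -1.3 V < 0.7 V, so it is off. The assumption is consistent.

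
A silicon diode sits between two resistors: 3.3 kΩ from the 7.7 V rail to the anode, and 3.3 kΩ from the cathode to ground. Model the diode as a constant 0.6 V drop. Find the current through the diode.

I ≈ 1.1 mA

The two resistors are in series with the diode, so KVL gives 7.7 = I·3.3 + 0.6 + I·3.3.
I = (7.7 − 0.6) / (3.3 + 3.3) kΩ = 7.1 / 6.6 = 1.08 mA.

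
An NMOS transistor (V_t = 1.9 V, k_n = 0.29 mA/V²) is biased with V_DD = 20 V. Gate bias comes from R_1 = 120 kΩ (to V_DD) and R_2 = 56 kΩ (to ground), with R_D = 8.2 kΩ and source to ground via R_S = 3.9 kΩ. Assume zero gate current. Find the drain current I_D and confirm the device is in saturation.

I_D ≈ 0.62 mA

V_G = V_DD·R_2/(R_1+R_2) = 20×56/176 = 6.36 V.
Assume saturation: I_D = (k_n/2)(V_GS − V_t)² with V_GS = V_G − I_D·R_S = 6.36 − 3.9·I_D.
Substituting gives 2.21·I_D² − 6.05·I_D + 2.89 = 0, with roots I_D = 0.616 or 2.13 mA.
The root I_D = 2.13 mA gives V_GS = -1.93 V ≤ V_t, so take I_D = 0.616 mA.
Then V_GS = 3.96 V and V_DS = V_DD − I_D(R_D+R_S) = 20 − 0.616×12.1 = 12.5 V.
Saturation requires V_DS ≥ V_GS − V_t = 2.06 V; 12.5 ≥ 2.06 ✓.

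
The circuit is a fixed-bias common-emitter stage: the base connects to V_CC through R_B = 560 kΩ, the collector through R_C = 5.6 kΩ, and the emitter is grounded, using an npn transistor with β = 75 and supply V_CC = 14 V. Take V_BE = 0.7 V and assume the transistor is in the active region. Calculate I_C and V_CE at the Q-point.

I_C ≈ 1.8 mA, V_CE ≈ 4 V

Base loop: V_CC = I_B·R_B + V_BE, so I_B = (14 − 0.7)/560 kΩ = 0.0238 mA.
In the active region I_C = β·I_B = 75 × 0.0238 = 1.78 mA.
Collector loop: V_CE = V_CC − I_C·R_C = 14 − 1.78×5.6 = 4.03 V.
Since V_CE = 4.03 V > V_CE(sat) ≈ 0.2 V, the transistor is in the active region as assumed.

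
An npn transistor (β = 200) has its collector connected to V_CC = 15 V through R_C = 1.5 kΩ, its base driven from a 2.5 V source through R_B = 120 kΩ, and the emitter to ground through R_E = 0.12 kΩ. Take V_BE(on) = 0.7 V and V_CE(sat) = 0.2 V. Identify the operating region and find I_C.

Assume active. Base-emitter loop: I_B = (V_BB − V_BE)/(R_B + (β+1)R_E) = (2.5 − 0.7)/(120 + 201×0.12) = 0.0125 mA.
I_C = β·I_B = 200×0.0125 = 2.5 mA.
V_CE = V_CC − I_C·R_C − I_E·R_E = 15 − 2.5×1.5 − 2.51×0.12 = 11 V > V_CE(sat), so the active-region assumption holds.

active; I_C ≈ 2.5 mA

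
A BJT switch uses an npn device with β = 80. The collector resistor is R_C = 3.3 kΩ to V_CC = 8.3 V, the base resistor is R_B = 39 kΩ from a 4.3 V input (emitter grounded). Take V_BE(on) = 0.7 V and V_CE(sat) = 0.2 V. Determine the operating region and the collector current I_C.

saturation; I_C ≈ 2.5 mA

Assume active: I_B = (4.3 − 0.7)/39 = 0.0923 mA, giving I_C = β·I_B = 7.38 mA.
But then V_CE = 8.3 − 7.38×3.3 = -16.1 V < V_CE(sat) = 0.2 V — impossible in the active region.
So the transistor is saturated. With V_CE = 0.2 V, I_C = (V_CC − 0.2)/R_C = 8.1/3.3 = 2.45 mA.
Check: β·I_B = 7.38 mA > I_C = 2.45 mA, confirming saturation.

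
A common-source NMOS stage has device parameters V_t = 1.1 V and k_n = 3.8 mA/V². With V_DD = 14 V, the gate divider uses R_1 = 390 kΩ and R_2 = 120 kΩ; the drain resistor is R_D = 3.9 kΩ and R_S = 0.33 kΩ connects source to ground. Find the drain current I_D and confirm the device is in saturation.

I_D ≈ 2.9 mA

V_G = V_DD·R_2/(R_1+R_2) = 14×120/510 = 3.29 V.
Assume saturation: I_D = (k_n/2)(V_GS − V_t)² with V_GS = V_G − I_D·R_S = 3.29 − 0.33·I_D.
Substituting gives 0.207·I_D² − 3.75·I_D + 9.15 = 0, with roots I_D = 2.9 or 15.2 mA.
The root I_D = 15.2 mA gives V_GS = -1.73 V ≤ V_t, so take I_D = 2.9 mA.
Then V_GS = 2.34 V and V_DS = V_DD − I_D(R_D+R_S) = 14 − 2.9×4.23 = 1.72 V.
Saturation requires V_DS ≥ V_GS − V_t = 1.24 V; 1.72 ≥ 1.24 ✓.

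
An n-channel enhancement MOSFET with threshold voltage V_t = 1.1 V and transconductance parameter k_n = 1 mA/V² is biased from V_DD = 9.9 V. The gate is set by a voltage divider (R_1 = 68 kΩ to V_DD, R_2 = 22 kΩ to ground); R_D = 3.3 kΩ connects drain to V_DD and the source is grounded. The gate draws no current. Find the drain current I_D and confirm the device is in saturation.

I_D ≈ 0.87 mA

V_G = V_DD·R_2/(R_1+R_2) = 9.9×22/90 = 2.42 V. With the source grounded, V_GS = V_G = 2.42 V.
Assume saturation: I_D = (k_n/2)(V_GS − V_t)² = (1/2)×(2.42 − 1.1)² = 0.5×1.32² = 0.871 mA.
V_DS = V_DD − I_D·R_D = 9.9 − 0.871×3.3 = 7.03 V.
Saturation requires V_DS ≥ V_GS − V_t = 1.32 V; 7.03 ≥ 1.32 ✓.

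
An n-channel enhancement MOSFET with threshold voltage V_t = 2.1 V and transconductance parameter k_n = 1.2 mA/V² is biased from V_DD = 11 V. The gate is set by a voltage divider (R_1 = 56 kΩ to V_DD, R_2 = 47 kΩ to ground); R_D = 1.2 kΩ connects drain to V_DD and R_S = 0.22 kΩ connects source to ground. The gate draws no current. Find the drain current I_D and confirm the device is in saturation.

V_G = V_DD·R_2/(R_1+R_2) = 11×47/103 = 5.02 V.
Assume saturation: I_D = (k_n/2)(V_GS − V_t)² with V_GS = V_G − I_D·R_S = 5.02 − 0.22·I_D.
Substituting gives 0.029·I_D² − 1.77·I_D + 5.11 = 0, with roots I_D = 3.04 or 57.9 mA.
The root I_D = 57.9 mA gives V_GS = -7.73 V ≤ V_t, so take I_D = 3.04 mA.
Then V_GS = 4.35 V and V_DS = V_DD − I_D(R_D+R_S) = 11 − 3.04×1.42 = 6.68 V.
Saturation requires V_DS ≥ V_GS − V_t = 2.25 V; 6.68 ≥ 2.25 ✓.

I_D ≈ 3 mA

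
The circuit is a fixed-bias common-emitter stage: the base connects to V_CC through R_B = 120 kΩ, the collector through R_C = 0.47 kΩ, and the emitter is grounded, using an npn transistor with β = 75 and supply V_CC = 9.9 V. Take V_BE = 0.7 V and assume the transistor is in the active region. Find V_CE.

V_CE ≈ 7.2 V

Base loop: V_CC = I_B·R_B + V_BE, so I_B = (9.9 − 0.7)/120 kΩ = 0.0767 mA.
In the active region I_C = β·I_B = 75 × 0.0767 = 5.75 mA.
Collector loop: V_CE = V_CC − I_C·R_C = 9.9 − 5.75×0.47 = 7.2 V.
Since V_CE = 7.2 V > V_CE(sat) ≈ 0.2 V, the transistor is in the active region as assumed.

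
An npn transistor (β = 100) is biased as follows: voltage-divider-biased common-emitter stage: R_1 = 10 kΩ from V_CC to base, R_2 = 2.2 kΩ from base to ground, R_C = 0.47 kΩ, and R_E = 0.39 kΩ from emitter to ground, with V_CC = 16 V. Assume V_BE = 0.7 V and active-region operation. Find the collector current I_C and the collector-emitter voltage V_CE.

I_C ≈ 5.3 mA, V_CE ≈ 11 V

Thevenize the base divider: V_Th = V_CC·R_2/(R_1+R_2) = 16×2.2/12.2 = 2.89 V, R_Th = R_1‖R_2 = 1.8 kΩ.
Base-emitter loop: V_Th = I_B·R_Th + V_BE + (β+1)I_B·R_E, so I_B = (2.89 − 0.7) / (1.8 + 101×0.39) = 0.053 mA.
I_C = β·I_B = 100×0.053 = 5.3 mA, and I_E = (β+1)I_B = 5.36 mA.
V_CE = V_CC − I_C·R_C − I_E·R_E = 16 − 5.3×0.47 − 5.36×0.39 = 11.4 V.
V_CE = 11.4 V > 0.2 V confirms active-region operation.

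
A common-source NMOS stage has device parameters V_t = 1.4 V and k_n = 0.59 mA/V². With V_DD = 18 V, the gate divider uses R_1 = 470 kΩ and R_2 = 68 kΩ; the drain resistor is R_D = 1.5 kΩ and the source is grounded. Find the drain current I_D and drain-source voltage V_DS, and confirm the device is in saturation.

I_D ≈ 0.23 mA, V_DS ≈ 18 V

V_G = V_DD·R_2/(R_1+R_2) = 18×68/538 = 2.28 V. With the source grounded, V_GS = V_G = 2.28 V.
Assume saturation: I_D = (k_n/2)(V_GS − V_t)² = (0.59/2)×(2.28 − 1.4)² = 0.295×0.875² = 0.226 mA.
V_DS = V_DD − I_D·R_D = 18 − 0.226×1.5 = 17.7 V.
Saturation requires V_DS ≥ V_GS − V_t = 0.875 V; 17.7 ≥ 0.875 ✓.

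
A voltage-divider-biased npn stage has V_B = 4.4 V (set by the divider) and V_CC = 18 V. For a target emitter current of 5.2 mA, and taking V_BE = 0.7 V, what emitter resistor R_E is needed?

V_E = V_B − V_BE = 4.4 − 0.7 = 3.7 V.
R_E = V_E / I_E = 3.7 / 5.2 = 0.712 kΩ.

R_E ≈ 0.71 kΩ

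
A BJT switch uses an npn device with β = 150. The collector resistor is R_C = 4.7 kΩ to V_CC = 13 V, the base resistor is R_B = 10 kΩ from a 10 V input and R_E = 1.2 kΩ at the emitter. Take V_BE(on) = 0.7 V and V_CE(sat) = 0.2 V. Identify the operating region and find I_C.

saturation; I_C ≈ 2 mA

Assume active: I_B = (10 − 0.7)/(10 + 151×1.2) = 0.0486 mA, I_C = β·I_B = 7.3 mA.
Then V_CE = 13 − 7.3×4.7 − 7.34×1.2 = -30.1 V < 0.2 V — the active assumption fails.
Re-solve with V_CE = 0.2 V. KCL at the emitter: V_E/R_E = (V_BB−0.7−V_E)/R_B + (V_CC−0.2−V_E)/R_C, giving V_E = 3.19 V.
I_C = (V_CC − 0.2 − V_E)/R_C = (12.8 − 3.19)/4.7 = 2.05 mA.
Check: I_B = (9.3 − 3.19)/10 = 0.611 mA, and β·I_B = 91.7 mA > I_C, confirming saturation.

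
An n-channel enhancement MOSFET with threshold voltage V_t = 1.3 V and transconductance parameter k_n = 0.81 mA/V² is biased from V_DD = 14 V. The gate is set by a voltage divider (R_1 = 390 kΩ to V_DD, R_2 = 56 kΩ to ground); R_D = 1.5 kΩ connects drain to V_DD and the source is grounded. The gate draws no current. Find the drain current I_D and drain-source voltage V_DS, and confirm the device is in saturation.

I_D ≈ 0.085 mA, V_DS ≈ 14 V

V_G = V_DD·R_2/(R_1+R_2) = 14×56/446 = 1.76 V. With the source grounded, V_GS = V_G = 1.76 V.
Assume saturation: I_D = (k_n/2)(V_GS − V_t)² = (0.81/2)×(1.76 − 1.3)² = 0.405×0.458² = 0.0849 mA.
V_DS = V_DD − I_D·R_D = 14 − 0.0849×1.5 = 13.9 V.
Saturation requires V_DS ≥ V_GS − V_t = 0.458 V; 13.9 ≥ 0.458 ✓.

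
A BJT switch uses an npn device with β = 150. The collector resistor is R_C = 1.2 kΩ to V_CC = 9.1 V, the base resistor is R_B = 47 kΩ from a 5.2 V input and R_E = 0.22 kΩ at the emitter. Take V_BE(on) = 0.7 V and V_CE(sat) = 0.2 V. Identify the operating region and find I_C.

saturation; I_C ≈ 6.3 mA

Assume active: I_B = (5.2 − 0.7)/(47 + 151×0.22) = 0.0561 mA, I_C = β·I_B = 8.41 mA.
Then V_CE = 9.1 − 8.41×1.2 − 8.47×0.22 = -2.86 V < 0.2 V — the active assumption fails.
Re-solve with V_CE = 0.2 V. KCL at the emitter: V_E/R_E = (V_BB−0.7−V_E)/R_B + (V_CC−0.2−V_E)/R_C, giving V_E = 1.39 V.
I_C = (V_CC − 0.2 − V_E)/R_C = (8.9 − 1.39)/1.2 = 6.26 mA.
Check: I_B = (4.5 − 1.39)/47 = 0.0661 mA, and β·I_B = 9.92 mA > I_C, confirming saturation.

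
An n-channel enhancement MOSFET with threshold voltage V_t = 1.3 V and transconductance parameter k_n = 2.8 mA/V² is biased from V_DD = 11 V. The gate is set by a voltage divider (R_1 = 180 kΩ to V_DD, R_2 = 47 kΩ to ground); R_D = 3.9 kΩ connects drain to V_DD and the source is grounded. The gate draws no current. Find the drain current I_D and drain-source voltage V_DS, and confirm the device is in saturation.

V_G = V_DD·R_2/(R_1+R_2) = 11×47/227 = 2.28 V. With the source grounded, V_GS = V_G = 2.28 V.
Assume saturation: I_D = (k_n/2)(V_GS − V_t)² = (2.8/2)×(2.28 − 1.3)² = 1.4×0.978² = 1.34 mA.
V_DS = V_DD − I_D·R_D = 11 − 1.34×3.9 = 5.78 V.
Saturation requires V_DS ≥ V_GS − V_t = 0.978 V; 5.78 ≥ 0.978 ✓.

I_D ≈ 1.3 mA, V_DS ≈ 5.8 V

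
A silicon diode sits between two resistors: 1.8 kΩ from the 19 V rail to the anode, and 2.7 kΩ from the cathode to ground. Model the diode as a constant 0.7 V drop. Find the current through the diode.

The two resistors are in series with the diode, so KVL gives 19 = I·1.8 + 0.7 + I·2.7.
I = (19 − 0.7) / (1.8 + 2.7) kΩ = 18.3 / 4.5 = 4.07 mA.

I ≈ 4.1 mA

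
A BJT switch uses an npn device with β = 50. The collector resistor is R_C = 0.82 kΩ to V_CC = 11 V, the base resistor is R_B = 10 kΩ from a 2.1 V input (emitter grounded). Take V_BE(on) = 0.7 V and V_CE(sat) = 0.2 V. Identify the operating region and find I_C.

Assume active. Base-emitter loop: I_B = (V_BB − V_BE)/R_B = (2.1 − 0.7)/10 = 0.14 mA.
I_C = β·I_B = 50×0.14 = 7 mA.
V_CE = V_CC − I_C·R_C = 11 − 7×0.82 = 5.26 V > V_CE(sat), so the active-region assumption holds.

active; I_C ≈ 7 mA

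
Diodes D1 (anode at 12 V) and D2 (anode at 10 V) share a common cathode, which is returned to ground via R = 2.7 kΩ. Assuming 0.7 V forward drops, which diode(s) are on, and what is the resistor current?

Assume both conduct. Then node N would need to be at both 12−0.7 = 11.3 V and 10−0.7 = 9.3 V, which is impossible.
Assume only D1 conducts: V_N = 12 − 0.7 = 11.3 V, so I_R = 11.3/2.7 = 4.19 mA.
Check D2: its anode-to-cathode voltage is 10 − 11.3 = -1.3 V < 0.7 V, so it is off. The assumption is consistent.

Only D1 conducts; I_R ≈ 4.2 mA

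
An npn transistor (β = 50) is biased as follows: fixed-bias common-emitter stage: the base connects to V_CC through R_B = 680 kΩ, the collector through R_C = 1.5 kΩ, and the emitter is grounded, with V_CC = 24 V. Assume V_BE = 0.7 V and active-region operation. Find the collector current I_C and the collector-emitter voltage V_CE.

Base loop: V_CC = I_B·R_B + V_BE, so I_B = (24 − 0.7)/680 kΩ = 0.0343 mA.
In the active region I_C = β·I_B = 50 × 0.0343 = 1.71 mA.
Collector loop: V_CE = V_CC − I_C·R_C = 24 − 1.71×1.5 = 21.4 V.
Since V_CE = 21.4 V > V_CE(sat) ≈ 0.2 V, the transistor is in the active region as assumed.

I_C ≈ 1.7 mA, V_CE ≈ 21 V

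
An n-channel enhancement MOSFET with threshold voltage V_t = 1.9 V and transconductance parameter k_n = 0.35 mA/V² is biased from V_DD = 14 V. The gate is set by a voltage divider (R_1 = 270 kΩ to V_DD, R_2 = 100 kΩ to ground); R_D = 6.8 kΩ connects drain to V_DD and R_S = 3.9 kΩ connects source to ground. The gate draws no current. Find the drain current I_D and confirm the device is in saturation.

V_G = V_DD·R_2/(R_1+R_2) = 14×100/370 = 3.78 V.
Assume saturation: I_D = (k_n/2)(V_GS − V_t)² with V_GS = V_G − I_D·R_S = 3.78 − 3.9·I_D.
Substituting gives 2.66·I_D² − 3.57·I_D + 0.621 = 0, with roots I_D = 0.205 or 1.14 mA.
The root I_D = 1.14 mA gives V_GS = -0.648 V ≤ V_t, so take I_D = 0.205 mA.
Then V_GS = 2.98 V and V_DS = V_DD − I_D(R_D+R_S) = 14 − 0.205×10.7 = 11.8 V.
Saturation requires V_DS ≥ V_GS − V_t = 1.08 V; 11.8 ≥ 1.08 ✓.

I_D ≈ 0.21 mA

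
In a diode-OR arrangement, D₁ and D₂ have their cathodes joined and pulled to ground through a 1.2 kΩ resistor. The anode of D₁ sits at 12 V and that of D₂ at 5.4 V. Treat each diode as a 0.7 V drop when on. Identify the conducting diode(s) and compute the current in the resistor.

Only D₁ conducts; I_R ≈ 9.4 mA

Assume both conduct. Then node N would need to be at both 12−0.7 = 11.3 V and 5.4−0.7 = 4.7 V, which is impossible.
Assume only D₁ conducts: V_N = 12 − 0.7 = 11.3 V, so I_R = 11.3/1.2 = 9.42 mA.
Check D₂: its anode-to-cathode voltage is 5.4 − 11.3 = -5.9 V < 0.7 V, so it is off. The assumption is consistent.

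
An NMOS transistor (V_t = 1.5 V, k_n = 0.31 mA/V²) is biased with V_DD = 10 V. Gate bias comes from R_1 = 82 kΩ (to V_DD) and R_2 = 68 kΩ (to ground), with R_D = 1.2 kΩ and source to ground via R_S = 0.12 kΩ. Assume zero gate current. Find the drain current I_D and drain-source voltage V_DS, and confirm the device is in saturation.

V_G = V_DD·R_2/(R_1+R_2) = 10×68/150 = 4.53 V.
Assume saturation: I_D = (k_n/2)(V_GS − V_t)² with V_GS = V_G − I_D·R_S = 4.53 − 0.12·I_D.
Substituting gives 0.00223·I_D² − 1.11·I_D + 1.43 = 0, with roots I_D = 1.28 or 497 mA.
The root I_D = 497 mA gives V_GS = -55.1 V ≤ V_t, so take I_D = 1.28 mA.
Then V_GS = 4.38 V and V_DS = V_DD − I_D(R_D+R_S) = 10 − 1.28×1.32 = 8.3 V.
Saturation requires V_DS ≥ V_GS − V_t = 2.88 V; 8.3 ≥ 2.88 ✓.

I_D ≈ 1.3 mA, V_DS ≈ 8.3 V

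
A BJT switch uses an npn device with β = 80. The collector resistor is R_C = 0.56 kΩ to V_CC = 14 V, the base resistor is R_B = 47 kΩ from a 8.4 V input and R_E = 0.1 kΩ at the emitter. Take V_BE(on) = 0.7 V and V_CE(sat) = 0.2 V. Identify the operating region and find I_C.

Assume active. Base-emitter loop: I_B = (V_BB − V_BE)/(R_B + (β+1)R_E) = (8.4 − 0.7)/(47 + 81×0.1) = 0.14 mA.
I_C = β·I_B = 80×0.14 = 11.2 mA.
V_CE = V_CC − I_C·R_C − I_E·R_E = 14 − 11.2×0.56 − 11.3×0.1 = 6.61 V > V_CE(sat), so the active-region assumption holds.

active; I_C ≈ 11 mA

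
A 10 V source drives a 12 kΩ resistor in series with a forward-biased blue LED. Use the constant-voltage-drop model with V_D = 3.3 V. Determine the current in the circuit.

I ≈ 0.56 mA

KVL around the loop: 10 = V_D + I·R = 3.3 + I × 12 kΩ.
So I = (10 − 3.3) / 12 kΩ = 6.7 / 12 = 0.558 mA.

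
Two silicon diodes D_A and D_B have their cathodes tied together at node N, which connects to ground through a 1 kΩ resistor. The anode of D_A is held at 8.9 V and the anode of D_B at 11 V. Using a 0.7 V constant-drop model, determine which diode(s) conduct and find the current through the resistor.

Only D_B conducts; I_R ≈ 10 mA

Assume both conduct. Then node N would need to be at both 8.9−0.7 = 8.2 V and 11−0.7 = 10.3 V, which is impossible.
Assume only D_B conducts: V_N = 11 − 0.7 = 10.3 V, so I_R = 10.3/1 = 10.3 mA.
Check D_A: its anode-to-cathode voltage is 8.9 − 10.3 = -1.4 V < 0.7 V, so it is off. The assumption is consistent.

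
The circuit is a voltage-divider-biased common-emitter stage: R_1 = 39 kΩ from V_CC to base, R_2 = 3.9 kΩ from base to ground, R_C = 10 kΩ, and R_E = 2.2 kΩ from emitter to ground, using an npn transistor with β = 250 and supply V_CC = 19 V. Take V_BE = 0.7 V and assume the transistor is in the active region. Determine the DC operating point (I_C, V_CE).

Thevenize the base divider: V_Th = V_CC·R_2/(R_1+R_2) = 19×3.9/42.9 = 1.73 V, R_Th = R_1‖R_2 = 3.55 kΩ.
Base-emitter loop: V_Th = I_B·R_Th + V_BE + (β+1)I_B·R_E, so I_B = (1.73 − 0.7) / (3.55 + 251×2.2) = 0.00185 mA.
I_C = β·I_B = 250×0.00185 = 0.462 mA, and I_E = (β+1)I_B = 0.464 mA.
V_CE = V_CC − I_C·R_C − I_E·R_E = 19 − 0.462×10 − 0.464×2.2 = 13.4 V.
V_CE = 13.4 V > 0.2 V confirms active-region operation.

I_C ≈ 0.46 mA, V_CE ≈ 13 V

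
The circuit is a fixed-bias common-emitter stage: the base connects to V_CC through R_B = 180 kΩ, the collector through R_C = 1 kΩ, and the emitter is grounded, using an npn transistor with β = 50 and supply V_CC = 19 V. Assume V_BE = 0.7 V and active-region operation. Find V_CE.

V_CE ≈ 14 V

Base loop: V_CC = I_B·R_B + V_BE, so I_B = (19 − 0.7)/180 kΩ = 0.102 mA.
In the active region I_C = β·I_B = 50 × 0.102 = 5.08 mA.
Collector loop: V_CE = V_CC − I_C·R_C = 19 − 5.08×1 = 13.9 V.
Since V_CE = 13.9 V > V_CE(sat) ≈ 0.2 V, the transistor is in the active region as assumed.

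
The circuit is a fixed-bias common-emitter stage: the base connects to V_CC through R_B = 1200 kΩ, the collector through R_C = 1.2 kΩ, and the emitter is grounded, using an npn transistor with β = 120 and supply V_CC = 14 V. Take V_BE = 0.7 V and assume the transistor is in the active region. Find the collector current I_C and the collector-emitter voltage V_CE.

I_C ≈ 1.3 mA, V_CE ≈ 12 V

Base loop: V_CC = I_B·R_B + V_BE, so I_B = (14 − 0.7)/1200 kΩ = 0.0111 mA.
In the active region I_C = β·I_B = 120 × 0.0111 = 1.33 mA.
Collector loop: V_CE = V_CC − I_C·R_C = 14 − 1.33×1.2 = 12.4 V.
Since V_CE = 12.4 V > V_CE(sat) ≈ 0.2 V, the transistor is in the active region as assumed.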